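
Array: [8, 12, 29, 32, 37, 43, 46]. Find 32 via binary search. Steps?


Search for 32:
[0,6] mid=3 arr[3]=32
Total: 1 comparisons


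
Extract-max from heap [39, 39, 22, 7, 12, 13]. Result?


Max = 39
Replace root with last, heapify down
Resulting heap: [39, 13, 22, 7, 12]


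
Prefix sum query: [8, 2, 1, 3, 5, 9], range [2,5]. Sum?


Prefix sums: [0, 8, 10, 11, 14, 19, 28]
Sum[2..5] = prefix[6] - prefix[2] = 28 - 10 = 18


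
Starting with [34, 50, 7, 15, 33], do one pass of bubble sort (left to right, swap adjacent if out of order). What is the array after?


After one pass: [34, 7, 15, 33, 50]


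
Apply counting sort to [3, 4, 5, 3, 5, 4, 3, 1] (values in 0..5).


Count array: [0, 1, 0, 3, 2, 2]
Reconstruct: [1, 3, 3, 3, 4, 4, 5, 5]


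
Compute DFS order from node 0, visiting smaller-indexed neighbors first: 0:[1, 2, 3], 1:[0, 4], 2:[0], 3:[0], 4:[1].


DFS stack-based: start with [0]
Visit order: [0, 1, 4, 2, 3]


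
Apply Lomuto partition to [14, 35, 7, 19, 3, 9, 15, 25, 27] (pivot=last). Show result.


Elements <= 27 go left of pivot.
Result: [14, 7, 19, 3, 9, 15, 25, 27, 35], pivot at index 7


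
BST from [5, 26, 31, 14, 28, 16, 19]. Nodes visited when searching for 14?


BST root = 5
Search for 14: compare at each node
Path: [5, 26, 14]


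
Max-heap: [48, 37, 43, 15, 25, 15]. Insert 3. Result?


Append 3: [48, 37, 43, 15, 25, 15, 3]
Bubble up: no swaps needed
Result: [48, 37, 43, 15, 25, 15, 3]


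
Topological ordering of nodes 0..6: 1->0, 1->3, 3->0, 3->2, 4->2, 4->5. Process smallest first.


Kahn's algorithm, process smallest node first
Order: [1, 3, 0, 4, 2, 5, 6]


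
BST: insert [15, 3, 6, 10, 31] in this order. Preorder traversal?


Root = 15; build tree by BST insertion.
Preorder traversal: [15, 3, 6, 10, 31]


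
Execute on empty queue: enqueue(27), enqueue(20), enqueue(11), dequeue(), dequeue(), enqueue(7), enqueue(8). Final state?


enqueue(27) -> [27]
enqueue(20) -> [27, 20]
enqueue(11) -> [27, 20, 11]
dequeue() returns 27 -> [20, 11]
dequeue() returns 20 -> [11]
enqueue(7) -> [11, 7]
enqueue(8) -> [11, 7, 8]
Final queue (front to back): [11, 7, 8]


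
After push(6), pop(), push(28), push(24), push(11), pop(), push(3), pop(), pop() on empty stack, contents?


push(6) -> [6]
pop() returns 6 -> []
push(28) -> [28]
push(24) -> [28, 24]
push(11) -> [28, 24, 11]
pop() returns 11 -> [28, 24]
push(3) -> [28, 24, 3]
pop() returns 3 -> [28, 24]
pop() returns 24 -> [28]
Final stack (bottom to top): [28]


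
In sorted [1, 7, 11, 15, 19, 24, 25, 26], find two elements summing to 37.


Two pointers: lo=0, hi=7
Found pair: (11, 26) summing to 37


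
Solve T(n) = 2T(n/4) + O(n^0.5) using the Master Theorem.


a=2, b=4, c=0.5. log_4(2)=0.5 = c=0.5. Case 2: O(n^c log n) = O(sqrt(n) log n)
Complexity: O(sqrt(n) log n)


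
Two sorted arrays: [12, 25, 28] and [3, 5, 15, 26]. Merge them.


Compare heads, take smaller each step.
Merged: [3, 5, 12, 15, 25, 26, 28]


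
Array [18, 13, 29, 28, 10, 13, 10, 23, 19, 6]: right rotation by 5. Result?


Right rotate by 5: [13, 10, 23, 19, 6, 18, 13, 29, 28, 10]


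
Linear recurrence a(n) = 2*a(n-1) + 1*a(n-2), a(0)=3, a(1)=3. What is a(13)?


Build bottom-up:
...a(11)=24357, a(12)=58803, a(13)=2*58803+1*24357=141963


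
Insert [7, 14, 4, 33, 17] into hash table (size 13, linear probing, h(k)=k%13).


Insertions: 7->slot 7; 14->slot 1; 4->slot 4; 33->slot 8; 17->slot 5
Table: [None, 14, None, None, 4, 17, None, 7, 33, None, None, None, None]


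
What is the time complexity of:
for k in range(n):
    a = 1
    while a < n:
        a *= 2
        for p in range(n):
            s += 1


Per nesting level: O(n) * O(log n) * O(n) = O(n^2 log n)
Complexity: O(n^2 log n)


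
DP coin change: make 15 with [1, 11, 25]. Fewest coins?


dp[0]=0; dp[i]=1+min(dp[i-c] for c in coins)
...dp[10]=10, dp[11]=1, dp[12]=2, dp[13]=3, dp[14]=4, dp[15]=5
Minimum coins for 15 = 5


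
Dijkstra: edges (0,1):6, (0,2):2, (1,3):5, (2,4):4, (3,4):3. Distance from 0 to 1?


Dijkstra from 0:
Distances: {0: 0, 1: 6, 2: 2, 3: 9, 4: 6}
Shortest distance to 1 = 6, path = [0, 1]


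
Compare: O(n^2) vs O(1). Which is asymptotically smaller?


constant grows slower than quadratic
O(1) is asymptotically smaller; O(n^2) grows faster


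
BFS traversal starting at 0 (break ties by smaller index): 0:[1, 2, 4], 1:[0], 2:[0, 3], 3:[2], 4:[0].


BFS queue: start with [0]
Visit order: [0, 1, 2, 4, 3]


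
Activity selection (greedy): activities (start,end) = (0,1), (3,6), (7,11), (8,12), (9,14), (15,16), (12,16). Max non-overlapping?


Greedy: pick earliest-ending, then skip overlaps.
Selected (4 activities): [(0, 1), (3, 6), (7, 11), (15, 16)]


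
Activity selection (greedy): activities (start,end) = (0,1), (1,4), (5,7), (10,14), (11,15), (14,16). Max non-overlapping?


Greedy: pick earliest-ending, then skip overlaps.
Selected (5 activities): [(0, 1), (1, 4), (5, 7), (10, 14), (14, 16)]


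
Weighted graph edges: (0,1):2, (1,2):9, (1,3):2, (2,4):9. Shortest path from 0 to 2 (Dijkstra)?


Dijkstra from 0:
Distances: {0: 0, 1: 2, 2: 11, 3: 4, 4: 20}
Shortest distance to 2 = 11, path = [0, 1, 2]


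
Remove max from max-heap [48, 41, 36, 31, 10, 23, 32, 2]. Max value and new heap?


Max = 48
Replace root with last, heapify down
Resulting heap: [41, 31, 36, 2, 10, 23, 32]


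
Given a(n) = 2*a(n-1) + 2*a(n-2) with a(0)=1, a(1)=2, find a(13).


Build bottom-up:
...a(11)=49920, a(12)=136384, a(13)=2*136384+2*49920=372608


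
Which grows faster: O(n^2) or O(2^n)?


quadratic grows slower than exponential
O(n^2) is asymptotically smaller; O(2^n) grows faster


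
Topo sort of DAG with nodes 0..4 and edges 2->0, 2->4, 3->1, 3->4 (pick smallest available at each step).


Kahn's algorithm, process smallest node first
Order: [2, 0, 3, 1, 4]


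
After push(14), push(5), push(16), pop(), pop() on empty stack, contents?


push(14) -> [14]
push(5) -> [14, 5]
push(16) -> [14, 5, 16]
pop() returns 16 -> [14, 5]
pop() returns 5 -> [14]
Final stack (bottom to top): [14]


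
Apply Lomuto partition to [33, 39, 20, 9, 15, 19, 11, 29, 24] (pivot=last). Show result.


Elements <= 24 go left of pivot.
Result: [20, 9, 15, 19, 11, 24, 33, 29, 39], pivot at index 5


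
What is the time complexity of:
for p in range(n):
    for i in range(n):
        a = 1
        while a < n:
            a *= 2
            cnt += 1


Per nesting level: O(n) * O(n) * O(log n) = O(n^2 log n)
Complexity: O(n^2 log n)


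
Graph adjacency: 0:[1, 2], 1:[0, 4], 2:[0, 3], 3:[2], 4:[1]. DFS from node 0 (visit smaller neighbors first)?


DFS stack-based: start with [0]
Visit order: [0, 1, 4, 2, 3]


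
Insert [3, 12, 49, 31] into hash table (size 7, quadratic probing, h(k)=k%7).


Insertions: 3->slot 3; 12->slot 5; 49->slot 0; 31->slot 4
Table: [49, None, None, 3, 31, 12, None]


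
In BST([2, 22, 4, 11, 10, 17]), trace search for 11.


BST root = 2
Search for 11: compare at each node
Path: [2, 22, 4, 11]


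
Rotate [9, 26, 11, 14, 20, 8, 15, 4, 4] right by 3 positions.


Right rotate by 3: [15, 4, 4, 9, 26, 11, 14, 20, 8]


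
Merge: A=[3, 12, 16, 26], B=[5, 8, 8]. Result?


Compare heads, take smaller each step.
Merged: [3, 5, 8, 8, 12, 16, 26]


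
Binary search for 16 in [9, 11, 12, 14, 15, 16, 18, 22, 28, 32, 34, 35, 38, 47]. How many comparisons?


Search for 16:
[0,13] mid=6 arr[6]=18
[0,5] mid=2 arr[2]=12
[3,5] mid=4 arr[4]=15
[5,5] mid=5 arr[5]=16
Total: 4 comparisons


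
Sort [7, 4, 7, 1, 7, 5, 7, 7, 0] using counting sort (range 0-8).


Count array: [1, 1, 0, 0, 1, 1, 0, 5, 0]
Reconstruct: [0, 1, 4, 5, 7, 7, 7, 7, 7]


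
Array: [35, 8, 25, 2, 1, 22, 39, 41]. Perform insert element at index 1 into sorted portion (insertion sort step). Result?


After one pass: [8, 35, 25, 2, 1, 22, 39, 41]


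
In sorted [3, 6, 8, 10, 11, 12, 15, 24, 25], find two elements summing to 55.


Two pointers: lo=0, hi=8
No pair sums to 55


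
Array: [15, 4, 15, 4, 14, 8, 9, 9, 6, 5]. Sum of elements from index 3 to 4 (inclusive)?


Prefix sums: [0, 15, 19, 34, 38, 52, 60, 69, 78, 84, 89]
Sum[3..4] = prefix[5] - prefix[3] = 52 - 34 = 18


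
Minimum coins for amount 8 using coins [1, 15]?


dp[0]=0; dp[i]=1+min(dp[i-c] for c in coins)
...dp[3]=3, dp[4]=4, dp[5]=5, dp[6]=6, dp[7]=7, dp[8]=8
Minimum coins for 8 = 8


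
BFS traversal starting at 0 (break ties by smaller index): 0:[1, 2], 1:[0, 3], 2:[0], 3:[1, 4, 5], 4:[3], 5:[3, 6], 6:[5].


BFS queue: start with [0]
Visit order: [0, 1, 2, 3, 4, 5, 6]


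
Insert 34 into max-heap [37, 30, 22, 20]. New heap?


Append 34: [37, 30, 22, 20, 34]
Bubble up: swap idx 4(34) with idx 1(30)
Result: [37, 34, 22, 20, 30]


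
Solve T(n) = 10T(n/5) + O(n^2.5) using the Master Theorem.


a=10, b=5, c=2.5. log_5(10)=1.431 < c=2.5. Case 3: O(n^c) = O(n^2.500)
Complexity: O(n^2.500)


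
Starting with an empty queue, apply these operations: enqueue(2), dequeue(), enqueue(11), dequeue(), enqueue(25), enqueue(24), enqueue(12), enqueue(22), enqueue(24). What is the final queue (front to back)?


enqueue(2) -> [2]
dequeue() returns 2 -> []
enqueue(11) -> [11]
dequeue() returns 11 -> []
enqueue(25) -> [25]
enqueue(24) -> [25, 24]
enqueue(12) -> [25, 24, 12]
enqueue(22) -> [25, 24, 12, 22]
enqueue(24) -> [25, 24, 12, 22, 24]
Final queue (front to back): [25, 24, 12, 22, 24]


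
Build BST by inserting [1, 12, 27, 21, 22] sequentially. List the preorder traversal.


Root = 1; build tree by BST insertion.
Preorder traversal: [1, 12, 27, 21, 22]


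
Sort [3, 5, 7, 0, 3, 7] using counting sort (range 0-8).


Count array: [1, 0, 0, 2, 0, 1, 0, 2, 0]
Reconstruct: [0, 3, 3, 5, 7, 7]


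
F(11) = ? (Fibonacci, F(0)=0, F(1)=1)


F(n)=F(n-1)+F(n-2)
...F(9)=34, F(10)=55, F(11)=89


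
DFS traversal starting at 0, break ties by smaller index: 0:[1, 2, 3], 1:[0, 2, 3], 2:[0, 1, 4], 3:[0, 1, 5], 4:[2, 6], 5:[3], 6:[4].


DFS stack-based: start with [0]
Visit order: [0, 1, 2, 4, 6, 3, 5]


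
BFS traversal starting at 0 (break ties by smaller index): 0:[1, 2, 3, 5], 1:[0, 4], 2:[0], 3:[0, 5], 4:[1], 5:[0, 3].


BFS queue: start with [0]
Visit order: [0, 1, 2, 3, 5, 4]


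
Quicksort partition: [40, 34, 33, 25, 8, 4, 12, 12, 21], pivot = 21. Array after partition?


Elements <= 21 go left of pivot.
Result: [8, 4, 12, 12, 21, 34, 33, 25, 40], pivot at index 4


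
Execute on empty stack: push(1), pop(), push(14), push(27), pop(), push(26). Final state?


push(1) -> [1]
pop() returns 1 -> []
push(14) -> [14]
push(27) -> [14, 27]
pop() returns 27 -> [14]
push(26) -> [14, 26]
Final stack (bottom to top): [14, 26]


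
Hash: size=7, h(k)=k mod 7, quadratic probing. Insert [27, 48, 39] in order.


Insertions: 27->slot 6; 48->slot 0; 39->slot 4
Table: [48, None, None, None, 39, None, 27]


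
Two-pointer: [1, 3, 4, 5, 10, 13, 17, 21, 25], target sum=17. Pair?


Two pointers: lo=0, hi=8
Found pair: (4, 13) summing to 17


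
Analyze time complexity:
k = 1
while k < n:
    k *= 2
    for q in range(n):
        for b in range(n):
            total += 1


Per nesting level: O(log n) * O(n) * O(n) = O(n^2 log n)
Complexity: O(n^2 log n)


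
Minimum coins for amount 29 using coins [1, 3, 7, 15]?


dp[0]=0; dp[i]=1+min(dp[i-c] for c in coins)
...dp[24]=4, dp[25]=3, dp[26]=4, dp[27]=5, dp[28]=4, dp[29]=3
Minimum coins for 29 = 3


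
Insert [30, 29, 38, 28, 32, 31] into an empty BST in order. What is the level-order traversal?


Root = 30; build tree by BST insertion.
Level-Order traversal: [30, 29, 38, 28, 32, 31]


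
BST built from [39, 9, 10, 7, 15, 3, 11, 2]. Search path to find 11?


BST root = 39
Search for 11: compare at each node
Path: [39, 9, 10, 15, 11]


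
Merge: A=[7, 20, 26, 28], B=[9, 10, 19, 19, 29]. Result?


Compare heads, take smaller each step.
Merged: [7, 9, 10, 19, 19, 20, 26, 28, 29]


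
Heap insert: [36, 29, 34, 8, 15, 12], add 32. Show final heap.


Append 32: [36, 29, 34, 8, 15, 12, 32]
Bubble up: no swaps needed
Result: [36, 29, 34, 8, 15, 12, 32]


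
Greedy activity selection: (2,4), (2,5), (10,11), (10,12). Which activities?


Greedy: pick earliest-ending, then skip overlaps.
Selected (2 activities): [(2, 4), (10, 11)]


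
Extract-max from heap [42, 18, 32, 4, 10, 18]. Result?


Max = 42
Replace root with last, heapify down
Resulting heap: [32, 18, 18, 4, 10]


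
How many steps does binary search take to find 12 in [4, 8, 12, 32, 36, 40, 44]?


Search for 12:
[0,6] mid=3 arr[3]=32
[0,2] mid=1 arr[1]=8
[2,2] mid=2 arr[2]=12
Total: 3 comparisons


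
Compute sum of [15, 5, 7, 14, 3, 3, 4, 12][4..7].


Prefix sums: [0, 15, 20, 27, 41, 44, 47, 51, 63]
Sum[4..7] = prefix[8] - prefix[4] = 63 - 41 = 22


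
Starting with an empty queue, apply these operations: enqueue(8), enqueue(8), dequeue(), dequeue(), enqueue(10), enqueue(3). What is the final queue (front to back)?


enqueue(8) -> [8]
enqueue(8) -> [8, 8]
dequeue() returns 8 -> [8]
dequeue() returns 8 -> []
enqueue(10) -> [10]
enqueue(3) -> [10, 3]
Final queue (front to back): [10, 3]


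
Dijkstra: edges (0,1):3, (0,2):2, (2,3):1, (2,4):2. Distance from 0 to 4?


Dijkstra from 0:
Distances: {0: 0, 1: 3, 2: 2, 3: 3, 4: 4}
Shortest distance to 4 = 4, path = [0, 2, 4]


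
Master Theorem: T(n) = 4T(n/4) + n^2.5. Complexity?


a=4, b=4, c=2.5. log_4(4)=1 < c=2.5. Case 3: O(n^c) = O(n^2.500)
Complexity: O(n^2.500)


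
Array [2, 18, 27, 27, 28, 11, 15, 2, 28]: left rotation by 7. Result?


Left rotate by 7: [2, 28, 2, 18, 27, 27, 28, 11, 15]


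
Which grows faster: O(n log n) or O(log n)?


logarithmic grows slower than linearithmic
O(log n) is asymptotically smaller; O(n log n) grows faster


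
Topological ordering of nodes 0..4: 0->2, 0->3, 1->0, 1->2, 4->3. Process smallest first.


Kahn's algorithm, process smallest node first
Order: [1, 0, 2, 4, 3]


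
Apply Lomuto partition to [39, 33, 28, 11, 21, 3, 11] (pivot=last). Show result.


Elements <= 11 go left of pivot.
Result: [11, 3, 11, 39, 21, 33, 28], pivot at index 2


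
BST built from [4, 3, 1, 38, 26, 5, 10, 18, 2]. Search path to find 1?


BST root = 4
Search for 1: compare at each node
Path: [4, 3, 1]


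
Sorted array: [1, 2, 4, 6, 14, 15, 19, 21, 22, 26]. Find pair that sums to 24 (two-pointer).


Two pointers: lo=0, hi=9
Found pair: (2, 22) summing to 24


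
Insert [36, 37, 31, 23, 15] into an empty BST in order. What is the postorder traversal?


Root = 36; build tree by BST insertion.
Postorder traversal: [15, 23, 31, 37, 36]


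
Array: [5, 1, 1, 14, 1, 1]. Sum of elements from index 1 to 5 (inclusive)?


Prefix sums: [0, 5, 6, 7, 21, 22, 23]
Sum[1..5] = prefix[6] - prefix[1] = 23 - 5 = 18


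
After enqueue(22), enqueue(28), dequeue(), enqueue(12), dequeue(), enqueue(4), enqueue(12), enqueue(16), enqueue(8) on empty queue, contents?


enqueue(22) -> [22]
enqueue(28) -> [22, 28]
dequeue() returns 22 -> [28]
enqueue(12) -> [28, 12]
dequeue() returns 28 -> [12]
enqueue(4) -> [12, 4]
enqueue(12) -> [12, 4, 12]
enqueue(16) -> [12, 4, 12, 16]
enqueue(8) -> [12, 4, 12, 16, 8]
Final queue (front to back): [12, 4, 12, 16, 8]


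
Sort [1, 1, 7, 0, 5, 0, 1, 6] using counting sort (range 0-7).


Count array: [2, 3, 0, 0, 0, 1, 1, 1]
Reconstruct: [0, 0, 1, 1, 1, 5, 6, 7]


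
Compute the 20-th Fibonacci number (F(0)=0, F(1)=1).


F(n)=F(n-1)+F(n-2)
...F(18)=2584, F(19)=4181, F(20)=6765


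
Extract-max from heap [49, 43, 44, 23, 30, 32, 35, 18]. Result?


Max = 49
Replace root with last, heapify down
Resulting heap: [44, 43, 35, 23, 30, 32, 18]


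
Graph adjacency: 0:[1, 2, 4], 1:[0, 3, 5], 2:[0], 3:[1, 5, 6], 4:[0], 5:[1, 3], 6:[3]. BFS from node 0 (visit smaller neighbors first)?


BFS queue: start with [0]
Visit order: [0, 1, 2, 4, 3, 5, 6]


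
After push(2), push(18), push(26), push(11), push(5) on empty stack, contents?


push(2) -> [2]
push(18) -> [2, 18]
push(26) -> [2, 18, 26]
push(11) -> [2, 18, 26, 11]
push(5) -> [2, 18, 26, 11, 5]
Final stack (bottom to top): [2, 18, 26, 11, 5]


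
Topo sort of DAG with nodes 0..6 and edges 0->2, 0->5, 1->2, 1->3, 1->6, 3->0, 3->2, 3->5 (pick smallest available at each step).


Kahn's algorithm, process smallest node first
Order: [1, 3, 0, 2, 4, 5, 6]


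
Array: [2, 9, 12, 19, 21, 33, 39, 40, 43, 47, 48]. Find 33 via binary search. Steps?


Search for 33:
[0,10] mid=5 arr[5]=33
Total: 1 comparisons


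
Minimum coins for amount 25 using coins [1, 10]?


dp[0]=0; dp[i]=1+min(dp[i-c] for c in coins)
...dp[20]=2, dp[21]=3, dp[22]=4, dp[23]=5, dp[24]=6, dp[25]=7
Minimum coins for 25 = 7


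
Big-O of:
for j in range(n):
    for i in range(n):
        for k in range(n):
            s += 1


Per nesting level: O(n) * O(n) * O(n) = O(n^3)
Complexity: O(n^3)


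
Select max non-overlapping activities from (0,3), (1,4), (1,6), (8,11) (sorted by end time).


Greedy: pick earliest-ending, then skip overlaps.
Selected (2 activities): [(0, 3), (8, 11)]


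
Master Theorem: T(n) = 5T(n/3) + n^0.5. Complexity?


a=5, b=3, c=0.5. log_3(5)=1.465 > c=0.5. Case 1: O(n^log_b(a)) = O(n^1.465)
Complexity: O(n^1.465)


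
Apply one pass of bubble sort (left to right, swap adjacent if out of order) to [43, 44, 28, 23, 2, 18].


After one pass: [43, 28, 23, 2, 18, 44]


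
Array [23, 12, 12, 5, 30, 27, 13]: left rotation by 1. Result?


Left rotate by 1: [12, 12, 5, 30, 27, 13, 23]


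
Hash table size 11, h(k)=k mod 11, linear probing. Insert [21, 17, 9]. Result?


Insertions: 21->slot 10; 17->slot 6; 9->slot 9
Table: [None, None, None, None, None, None, 17, None, None, 9, 21]


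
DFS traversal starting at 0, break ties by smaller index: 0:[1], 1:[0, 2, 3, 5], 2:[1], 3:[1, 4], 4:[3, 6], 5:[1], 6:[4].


DFS stack-based: start with [0]
Visit order: [0, 1, 2, 3, 4, 6, 5]


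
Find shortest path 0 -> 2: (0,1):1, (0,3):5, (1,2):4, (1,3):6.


Dijkstra from 0:
Distances: {0: 0, 1: 1, 2: 5, 3: 5}
Shortest distance to 2 = 5, path = [0, 1, 2]


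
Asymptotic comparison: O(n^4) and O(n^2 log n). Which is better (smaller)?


n^2 log n grows slower than quartic
O(n^2 log n) is asymptotically smaller; O(n^4) grows faster


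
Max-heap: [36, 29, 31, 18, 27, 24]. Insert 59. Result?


Append 59: [36, 29, 31, 18, 27, 24, 59]
Bubble up: swap idx 6(59) with idx 2(31); swap idx 2(59) with idx 0(36)
Result: [59, 29, 36, 18, 27, 24, 31]


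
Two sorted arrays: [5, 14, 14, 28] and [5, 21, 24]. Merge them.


Compare heads, take smaller each step.
Merged: [5, 5, 14, 14, 21, 24, 28]


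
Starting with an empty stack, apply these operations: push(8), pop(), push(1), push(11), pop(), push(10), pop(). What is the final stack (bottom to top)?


push(8) -> [8]
pop() returns 8 -> []
push(1) -> [1]
push(11) -> [1, 11]
pop() returns 11 -> [1]
push(10) -> [1, 10]
pop() returns 10 -> [1]
Final stack (bottom to top): [1]


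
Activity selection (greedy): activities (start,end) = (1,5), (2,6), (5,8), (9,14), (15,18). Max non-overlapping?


Greedy: pick earliest-ending, then skip overlaps.
Selected (4 activities): [(1, 5), (5, 8), (9, 14), (15, 18)]


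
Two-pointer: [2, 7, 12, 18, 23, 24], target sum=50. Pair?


Two pointers: lo=0, hi=5
No pair sums to 50


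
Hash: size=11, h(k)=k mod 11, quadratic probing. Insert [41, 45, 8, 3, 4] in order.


Insertions: 41->slot 8; 45->slot 1; 8->slot 9; 3->slot 3; 4->slot 4
Table: [None, 45, None, 3, 4, None, None, None, 41, 8, None]


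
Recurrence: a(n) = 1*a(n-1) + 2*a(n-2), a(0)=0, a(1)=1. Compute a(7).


Build bottom-up:
...a(5)=11, a(6)=21, a(7)=1*21+2*11=43


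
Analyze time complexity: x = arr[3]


Analysis: constant-time operation, no loop
Complexity: O(1)


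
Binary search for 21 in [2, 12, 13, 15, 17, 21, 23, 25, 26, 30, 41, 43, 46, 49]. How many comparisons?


Search for 21:
[0,13] mid=6 arr[6]=23
[0,5] mid=2 arr[2]=13
[3,5] mid=4 arr[4]=17
[5,5] mid=5 arr[5]=21
Total: 4 comparisons


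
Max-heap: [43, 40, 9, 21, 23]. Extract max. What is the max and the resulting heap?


Max = 43
Replace root with last, heapify down
Resulting heap: [40, 23, 9, 21]


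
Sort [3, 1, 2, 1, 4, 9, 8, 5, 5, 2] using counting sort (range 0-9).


Count array: [0, 2, 2, 1, 1, 2, 0, 0, 1, 1]
Reconstruct: [1, 1, 2, 2, 3, 4, 5, 5, 8, 9]


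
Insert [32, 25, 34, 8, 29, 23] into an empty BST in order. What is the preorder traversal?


Root = 32; build tree by BST insertion.
Preorder traversal: [32, 25, 8, 23, 29, 34]


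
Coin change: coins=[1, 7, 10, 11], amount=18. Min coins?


dp[0]=0; dp[i]=1+min(dp[i-c] for c in coins)
...dp[13]=3, dp[14]=2, dp[15]=3, dp[16]=4, dp[17]=2, dp[18]=2
Minimum coins for 18 = 2


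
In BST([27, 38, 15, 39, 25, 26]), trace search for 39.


BST root = 27
Search for 39: compare at each node
Path: [27, 38, 39]


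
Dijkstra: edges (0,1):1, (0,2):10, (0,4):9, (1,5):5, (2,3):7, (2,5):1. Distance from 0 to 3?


Dijkstra from 0:
Distances: {0: 0, 1: 1, 2: 7, 3: 14, 4: 9, 5: 6}
Shortest distance to 3 = 14, path = [0, 1, 5, 2, 3]


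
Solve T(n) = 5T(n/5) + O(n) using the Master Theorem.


a=5, b=5, c=1. log_5(5)=1 = c=1. Case 2: O(n^c log n) = O(n log n)
Complexity: O(n log n)


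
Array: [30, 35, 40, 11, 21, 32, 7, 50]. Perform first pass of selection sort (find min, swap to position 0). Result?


After one pass: [7, 35, 40, 11, 21, 32, 30, 50]


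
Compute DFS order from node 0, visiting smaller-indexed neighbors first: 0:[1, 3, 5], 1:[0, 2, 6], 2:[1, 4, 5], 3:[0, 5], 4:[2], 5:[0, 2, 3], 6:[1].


DFS stack-based: start with [0]
Visit order: [0, 1, 2, 4, 5, 3, 6]


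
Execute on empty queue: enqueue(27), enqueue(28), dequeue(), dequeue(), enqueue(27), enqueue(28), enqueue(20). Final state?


enqueue(27) -> [27]
enqueue(28) -> [27, 28]
dequeue() returns 27 -> [28]
dequeue() returns 28 -> []
enqueue(27) -> [27]
enqueue(28) -> [27, 28]
enqueue(20) -> [27, 28, 20]
Final queue (front to back): [27, 28, 20]


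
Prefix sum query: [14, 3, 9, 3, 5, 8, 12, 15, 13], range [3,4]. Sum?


Prefix sums: [0, 14, 17, 26, 29, 34, 42, 54, 69, 82]
Sum[3..4] = prefix[5] - prefix[3] = 34 - 26 = 8


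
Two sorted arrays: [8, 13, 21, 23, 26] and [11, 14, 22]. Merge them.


Compare heads, take smaller each step.
Merged: [8, 11, 13, 14, 21, 22, 23, 26]


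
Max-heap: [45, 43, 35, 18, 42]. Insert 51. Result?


Append 51: [45, 43, 35, 18, 42, 51]
Bubble up: swap idx 5(51) with idx 2(35); swap idx 2(51) with idx 0(45)
Result: [51, 43, 45, 18, 42, 35]


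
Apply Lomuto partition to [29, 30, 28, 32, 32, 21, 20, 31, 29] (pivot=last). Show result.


Elements <= 29 go left of pivot.
Result: [29, 28, 21, 20, 29, 30, 32, 31, 32], pivot at index 4


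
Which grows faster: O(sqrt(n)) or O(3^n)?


sublinear grows slower than exponential (base 3)
O(sqrt(n)) is asymptotically smaller; O(3^n) grows faster


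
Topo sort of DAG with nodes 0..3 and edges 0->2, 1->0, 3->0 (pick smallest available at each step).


Kahn's algorithm, process smallest node first
Order: [1, 3, 0, 2]


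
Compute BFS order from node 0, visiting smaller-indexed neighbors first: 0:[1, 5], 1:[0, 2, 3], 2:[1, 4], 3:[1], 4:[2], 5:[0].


BFS queue: start with [0]
Visit order: [0, 1, 5, 2, 3, 4]


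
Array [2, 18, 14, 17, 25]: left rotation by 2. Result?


Left rotate by 2: [14, 17, 25, 2, 18]


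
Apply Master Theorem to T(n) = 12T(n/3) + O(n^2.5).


a=12, b=3, c=2.5. log_3(12)=2.262 < c=2.5. Case 3: O(n^c) = O(n^2.500)
Complexity: O(n^2.500)


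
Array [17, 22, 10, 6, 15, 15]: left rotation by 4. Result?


Left rotate by 4: [15, 15, 17, 22, 10, 6]


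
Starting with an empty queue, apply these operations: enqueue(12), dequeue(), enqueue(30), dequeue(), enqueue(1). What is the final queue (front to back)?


enqueue(12) -> [12]
dequeue() returns 12 -> []
enqueue(30) -> [30]
dequeue() returns 30 -> []
enqueue(1) -> [1]
Final queue (front to back): [1]


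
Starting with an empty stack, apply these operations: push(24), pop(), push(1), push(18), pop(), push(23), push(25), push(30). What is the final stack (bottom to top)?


push(24) -> [24]
pop() returns 24 -> []
push(1) -> [1]
push(18) -> [1, 18]
pop() returns 18 -> [1]
push(23) -> [1, 23]
push(25) -> [1, 23, 25]
push(30) -> [1, 23, 25, 30]
Final stack (bottom to top): [1, 23, 25, 30]


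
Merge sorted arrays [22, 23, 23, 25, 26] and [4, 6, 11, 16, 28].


Compare heads, take smaller each step.
Merged: [4, 6, 11, 16, 22, 23, 23, 25, 26, 28]


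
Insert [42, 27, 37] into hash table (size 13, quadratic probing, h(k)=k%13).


Insertions: 42->slot 3; 27->slot 1; 37->slot 11
Table: [None, 27, None, 42, None, None, None, None, None, None, None, 37, None]


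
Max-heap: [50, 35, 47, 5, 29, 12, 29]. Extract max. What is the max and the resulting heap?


Max = 50
Replace root with last, heapify down
Resulting heap: [47, 35, 29, 5, 29, 12]


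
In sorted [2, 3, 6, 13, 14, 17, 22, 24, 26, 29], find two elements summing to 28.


Two pointers: lo=0, hi=9
Found pair: (2, 26) summing to 28


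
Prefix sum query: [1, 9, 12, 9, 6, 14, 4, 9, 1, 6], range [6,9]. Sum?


Prefix sums: [0, 1, 10, 22, 31, 37, 51, 55, 64, 65, 71]
Sum[6..9] = prefix[10] - prefix[6] = 71 - 51 = 20


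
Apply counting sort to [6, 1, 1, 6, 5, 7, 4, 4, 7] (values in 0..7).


Count array: [0, 2, 0, 0, 2, 1, 2, 2]
Reconstruct: [1, 1, 4, 4, 5, 6, 6, 7, 7]


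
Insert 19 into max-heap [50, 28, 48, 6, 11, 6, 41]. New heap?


Append 19: [50, 28, 48, 6, 11, 6, 41, 19]
Bubble up: swap idx 7(19) with idx 3(6)
Result: [50, 28, 48, 19, 11, 6, 41, 6]


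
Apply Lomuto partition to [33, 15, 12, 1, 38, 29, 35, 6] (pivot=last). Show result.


Elements <= 6 go left of pivot.
Result: [1, 6, 12, 33, 38, 29, 35, 15], pivot at index 1


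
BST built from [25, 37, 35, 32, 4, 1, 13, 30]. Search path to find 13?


BST root = 25
Search for 13: compare at each node
Path: [25, 4, 13]


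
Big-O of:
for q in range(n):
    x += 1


Per nesting level: O(n) = O(n)
Complexity: O(n)


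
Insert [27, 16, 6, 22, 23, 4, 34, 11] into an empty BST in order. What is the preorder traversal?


Root = 27; build tree by BST insertion.
Preorder traversal: [27, 16, 6, 4, 11, 22, 23, 34]


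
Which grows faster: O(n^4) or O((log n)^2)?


polylogarithmic grows slower than quartic
O((log n)^2) is asymptotically smaller; O(n^4) grows faster


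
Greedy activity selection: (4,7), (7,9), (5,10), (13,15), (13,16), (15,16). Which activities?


Greedy: pick earliest-ending, then skip overlaps.
Selected (4 activities): [(4, 7), (7, 9), (13, 15), (15, 16)]


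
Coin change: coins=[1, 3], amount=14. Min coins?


dp[0]=0; dp[i]=1+min(dp[i-c] for c in coins)
...dp[9]=3, dp[10]=4, dp[11]=5, dp[12]=4, dp[13]=5, dp[14]=6
Minimum coins for 14 = 6


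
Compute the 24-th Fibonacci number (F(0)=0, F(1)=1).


F(n)=F(n-1)+F(n-2)
...F(22)=17711, F(23)=28657, F(24)=46368


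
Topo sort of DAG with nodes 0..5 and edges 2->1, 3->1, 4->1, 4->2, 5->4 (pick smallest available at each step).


Kahn's algorithm, process smallest node first
Order: [0, 3, 5, 4, 2, 1]


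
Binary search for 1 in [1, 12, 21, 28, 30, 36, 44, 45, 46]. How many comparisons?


Search for 1:
[0,8] mid=4 arr[4]=30
[0,3] mid=1 arr[1]=12
[0,0] mid=0 arr[0]=1
Total: 3 comparisons


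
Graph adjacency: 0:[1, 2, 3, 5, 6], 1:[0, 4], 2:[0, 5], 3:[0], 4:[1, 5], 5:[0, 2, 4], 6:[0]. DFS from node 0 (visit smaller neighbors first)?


DFS stack-based: start with [0]
Visit order: [0, 1, 4, 5, 2, 3, 6]


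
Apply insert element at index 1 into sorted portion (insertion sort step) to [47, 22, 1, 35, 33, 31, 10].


After one pass: [22, 47, 1, 35, 33, 31, 10]


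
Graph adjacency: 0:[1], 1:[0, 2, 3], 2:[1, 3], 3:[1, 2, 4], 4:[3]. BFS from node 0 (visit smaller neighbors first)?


BFS queue: start with [0]
Visit order: [0, 1, 2, 3, 4]


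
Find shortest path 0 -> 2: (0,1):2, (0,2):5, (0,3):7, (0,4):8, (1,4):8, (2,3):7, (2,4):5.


Dijkstra from 0:
Distances: {0: 0, 1: 2, 2: 5, 3: 7, 4: 8}
Shortest distance to 2 = 5, path = [0, 2]


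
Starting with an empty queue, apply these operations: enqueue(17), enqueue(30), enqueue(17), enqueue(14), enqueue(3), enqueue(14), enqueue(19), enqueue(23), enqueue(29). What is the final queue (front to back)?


enqueue(17) -> [17]
enqueue(30) -> [17, 30]
enqueue(17) -> [17, 30, 17]
enqueue(14) -> [17, 30, 17, 14]
enqueue(3) -> [17, 30, 17, 14, 3]
enqueue(14) -> [17, 30, 17, 14, 3, 14]
enqueue(19) -> [17, 30, 17, 14, 3, 14, 19]
enqueue(23) -> [17, 30, 17, 14, 3, 14, 19, 23]
enqueue(29) -> [17, 30, 17, 14, 3, 14, 19, 23, 29]
Final queue (front to back): [17, 30, 17, 14, 3, 14, 19, 23, 29]


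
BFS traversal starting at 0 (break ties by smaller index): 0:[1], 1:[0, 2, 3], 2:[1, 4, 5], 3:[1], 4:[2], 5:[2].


BFS queue: start with [0]
Visit order: [0, 1, 2, 3, 4, 5]


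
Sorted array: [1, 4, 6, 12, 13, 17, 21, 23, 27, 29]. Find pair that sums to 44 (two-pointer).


Two pointers: lo=0, hi=9
Found pair: (17, 27) summing to 44


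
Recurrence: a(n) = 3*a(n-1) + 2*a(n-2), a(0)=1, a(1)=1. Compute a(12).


Build bottom-up:
...a(10)=124373, a(11)=442961, a(12)=3*442961+2*124373=1577629


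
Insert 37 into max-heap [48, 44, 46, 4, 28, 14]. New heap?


Append 37: [48, 44, 46, 4, 28, 14, 37]
Bubble up: no swaps needed
Result: [48, 44, 46, 4, 28, 14, 37]


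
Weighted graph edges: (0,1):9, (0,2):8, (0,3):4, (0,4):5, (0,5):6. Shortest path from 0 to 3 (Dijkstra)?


Dijkstra from 0:
Distances: {0: 0, 1: 9, 2: 8, 3: 4, 4: 5, 5: 6}
Shortest distance to 3 = 4, path = [0, 3]


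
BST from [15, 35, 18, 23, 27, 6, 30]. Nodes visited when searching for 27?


BST root = 15
Search for 27: compare at each node
Path: [15, 35, 18, 23, 27]


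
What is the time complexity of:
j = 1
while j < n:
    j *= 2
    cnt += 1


Per nesting level: O(log n) = O(log n)
Complexity: O(log n)


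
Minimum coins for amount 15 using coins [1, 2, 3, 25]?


dp[0]=0; dp[i]=1+min(dp[i-c] for c in coins)
...dp[10]=4, dp[11]=4, dp[12]=4, dp[13]=5, dp[14]=5, dp[15]=5
Minimum coins for 15 = 5


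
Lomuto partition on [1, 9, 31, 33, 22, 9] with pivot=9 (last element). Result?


Elements <= 9 go left of pivot.
Result: [1, 9, 9, 33, 22, 31], pivot at index 2


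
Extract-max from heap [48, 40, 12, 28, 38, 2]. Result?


Max = 48
Replace root with last, heapify down
Resulting heap: [40, 38, 12, 28, 2]


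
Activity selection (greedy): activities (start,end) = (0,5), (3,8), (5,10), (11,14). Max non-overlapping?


Greedy: pick earliest-ending, then skip overlaps.
Selected (3 activities): [(0, 5), (5, 10), (11, 14)]


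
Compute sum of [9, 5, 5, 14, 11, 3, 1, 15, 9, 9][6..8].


Prefix sums: [0, 9, 14, 19, 33, 44, 47, 48, 63, 72, 81]
Sum[6..8] = prefix[9] - prefix[6] = 72 - 47 = 25


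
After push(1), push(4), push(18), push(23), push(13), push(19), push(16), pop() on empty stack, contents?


push(1) -> [1]
push(4) -> [1, 4]
push(18) -> [1, 4, 18]
push(23) -> [1, 4, 18, 23]
push(13) -> [1, 4, 18, 23, 13]
push(19) -> [1, 4, 18, 23, 13, 19]
push(16) -> [1, 4, 18, 23, 13, 19, 16]
pop() returns 16 -> [1, 4, 18, 23, 13, 19]
Final stack (bottom to top): [1, 4, 18, 23, 13, 19]


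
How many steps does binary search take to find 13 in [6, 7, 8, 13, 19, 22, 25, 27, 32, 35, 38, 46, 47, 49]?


Search for 13:
[0,13] mid=6 arr[6]=25
[0,5] mid=2 arr[2]=8
[3,5] mid=4 arr[4]=19
[3,3] mid=3 arr[3]=13
Total: 4 comparisons


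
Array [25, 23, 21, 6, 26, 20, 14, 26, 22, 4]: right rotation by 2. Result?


Right rotate by 2: [22, 4, 25, 23, 21, 6, 26, 20, 14, 26]


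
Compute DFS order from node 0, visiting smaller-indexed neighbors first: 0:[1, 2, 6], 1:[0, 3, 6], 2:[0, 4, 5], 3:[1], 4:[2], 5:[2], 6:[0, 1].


DFS stack-based: start with [0]
Visit order: [0, 1, 3, 6, 2, 4, 5]


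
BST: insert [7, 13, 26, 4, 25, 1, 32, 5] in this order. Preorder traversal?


Root = 7; build tree by BST insertion.
Preorder traversal: [7, 4, 1, 5, 13, 26, 25, 32]


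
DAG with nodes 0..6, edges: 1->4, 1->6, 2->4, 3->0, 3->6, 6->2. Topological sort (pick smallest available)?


Kahn's algorithm, process smallest node first
Order: [1, 3, 0, 5, 6, 2, 4]


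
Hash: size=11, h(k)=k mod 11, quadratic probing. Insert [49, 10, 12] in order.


Insertions: 49->slot 5; 10->slot 10; 12->slot 1
Table: [None, 12, None, None, None, 49, None, None, None, None, 10]


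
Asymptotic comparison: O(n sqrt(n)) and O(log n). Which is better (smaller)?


logarithmic grows slower than n^1.5
O(log n) is asymptotically smaller; O(n sqrt(n)) grows faster


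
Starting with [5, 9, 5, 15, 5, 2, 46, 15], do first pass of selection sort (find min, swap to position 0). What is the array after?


After one pass: [2, 9, 5, 15, 5, 5, 46, 15]


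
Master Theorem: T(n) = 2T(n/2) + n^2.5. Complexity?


a=2, b=2, c=2.5. log_2(2)=1 < c=2.5. Case 3: O(n^c) = O(n^2.500)
Complexity: O(n^2.500)


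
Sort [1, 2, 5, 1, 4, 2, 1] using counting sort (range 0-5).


Count array: [0, 3, 2, 0, 1, 1]
Reconstruct: [1, 1, 1, 2, 2, 4, 5]


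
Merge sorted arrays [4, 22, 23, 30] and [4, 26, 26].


Compare heads, take smaller each step.
Merged: [4, 4, 22, 23, 26, 26, 30]


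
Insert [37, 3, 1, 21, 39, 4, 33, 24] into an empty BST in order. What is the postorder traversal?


Root = 37; build tree by BST insertion.
Postorder traversal: [1, 4, 24, 33, 21, 3, 39, 37]


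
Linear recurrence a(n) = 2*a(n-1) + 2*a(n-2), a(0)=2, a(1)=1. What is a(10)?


Build bottom-up:
...a(8)=2208, a(9)=6032, a(10)=2*6032+2*2208=16480


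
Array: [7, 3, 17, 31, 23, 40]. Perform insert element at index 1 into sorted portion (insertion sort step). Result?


After one pass: [3, 7, 17, 31, 23, 40]


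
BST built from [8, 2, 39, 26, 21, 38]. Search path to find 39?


BST root = 8
Search for 39: compare at each node
Path: [8, 39]


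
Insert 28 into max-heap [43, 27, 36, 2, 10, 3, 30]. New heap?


Append 28: [43, 27, 36, 2, 10, 3, 30, 28]
Bubble up: swap idx 7(28) with idx 3(2); swap idx 3(28) with idx 1(27)
Result: [43, 28, 36, 27, 10, 3, 30, 2]


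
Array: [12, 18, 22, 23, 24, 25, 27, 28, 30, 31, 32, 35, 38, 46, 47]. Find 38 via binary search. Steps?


Search for 38:
[0,14] mid=7 arr[7]=28
[8,14] mid=11 arr[11]=35
[12,14] mid=13 arr[13]=46
[12,12] mid=12 arr[12]=38
Total: 4 comparisons


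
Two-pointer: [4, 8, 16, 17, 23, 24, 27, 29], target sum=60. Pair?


Two pointers: lo=0, hi=7
No pair sums to 60


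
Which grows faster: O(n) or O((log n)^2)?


polylogarithmic grows slower than linear
O((log n)^2) is asymptotically smaller; O(n) grows faster


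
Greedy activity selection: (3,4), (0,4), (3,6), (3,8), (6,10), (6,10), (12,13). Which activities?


Greedy: pick earliest-ending, then skip overlaps.
Selected (3 activities): [(3, 4), (6, 10), (12, 13)]


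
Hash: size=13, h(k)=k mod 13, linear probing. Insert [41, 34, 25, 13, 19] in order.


Insertions: 41->slot 2; 34->slot 8; 25->slot 12; 13->slot 0; 19->slot 6
Table: [13, None, 41, None, None, None, 19, None, 34, None, None, None, 25]


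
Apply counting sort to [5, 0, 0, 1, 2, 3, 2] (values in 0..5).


Count array: [2, 1, 2, 1, 0, 1]
Reconstruct: [0, 0, 1, 2, 2, 3, 5]


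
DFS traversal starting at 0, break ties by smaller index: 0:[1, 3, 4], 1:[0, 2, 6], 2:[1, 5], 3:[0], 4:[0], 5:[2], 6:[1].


DFS stack-based: start with [0]
Visit order: [0, 1, 2, 5, 6, 3, 4]


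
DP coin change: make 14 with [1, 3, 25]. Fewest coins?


dp[0]=0; dp[i]=1+min(dp[i-c] for c in coins)
...dp[9]=3, dp[10]=4, dp[11]=5, dp[12]=4, dp[13]=5, dp[14]=6
Minimum coins for 14 = 6


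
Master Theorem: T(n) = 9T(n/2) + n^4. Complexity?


a=9, b=2, c=4. log_2(9)=3.170 < c=4. Case 3: O(n^c) = O(n^4)
Complexity: O(n^4)


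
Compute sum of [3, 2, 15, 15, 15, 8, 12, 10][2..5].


Prefix sums: [0, 3, 5, 20, 35, 50, 58, 70, 80]
Sum[2..5] = prefix[6] - prefix[2] = 58 - 5 = 53


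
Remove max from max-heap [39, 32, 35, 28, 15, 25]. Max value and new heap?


Max = 39
Replace root with last, heapify down
Resulting heap: [35, 32, 25, 28, 15]


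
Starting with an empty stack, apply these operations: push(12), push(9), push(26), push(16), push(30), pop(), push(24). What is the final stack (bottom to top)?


push(12) -> [12]
push(9) -> [12, 9]
push(26) -> [12, 9, 26]
push(16) -> [12, 9, 26, 16]
push(30) -> [12, 9, 26, 16, 30]
pop() returns 30 -> [12, 9, 26, 16]
push(24) -> [12, 9, 26, 16, 24]
Final stack (bottom to top): [12, 9, 26, 16, 24]


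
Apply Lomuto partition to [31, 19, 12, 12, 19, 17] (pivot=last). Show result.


Elements <= 17 go left of pivot.
Result: [12, 12, 17, 19, 19, 31], pivot at index 2


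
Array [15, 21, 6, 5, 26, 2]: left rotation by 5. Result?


Left rotate by 5: [2, 15, 21, 6, 5, 26]


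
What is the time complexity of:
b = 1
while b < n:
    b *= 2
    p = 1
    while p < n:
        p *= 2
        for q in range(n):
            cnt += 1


Per nesting level: O(log n) * O(log n) * O(n) = O(n (log n)^2)
Complexity: O(n (log n)^2)


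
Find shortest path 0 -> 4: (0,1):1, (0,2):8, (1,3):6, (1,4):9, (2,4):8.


Dijkstra from 0:
Distances: {0: 0, 1: 1, 2: 8, 3: 7, 4: 10}
Shortest distance to 4 = 10, path = [0, 1, 4]


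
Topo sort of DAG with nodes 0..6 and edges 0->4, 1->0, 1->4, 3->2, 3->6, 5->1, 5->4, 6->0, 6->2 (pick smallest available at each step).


Kahn's algorithm, process smallest node first
Order: [3, 5, 1, 6, 0, 2, 4]


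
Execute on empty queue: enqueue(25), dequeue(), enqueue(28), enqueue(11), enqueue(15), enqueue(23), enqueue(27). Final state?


enqueue(25) -> [25]
dequeue() returns 25 -> []
enqueue(28) -> [28]
enqueue(11) -> [28, 11]
enqueue(15) -> [28, 11, 15]
enqueue(23) -> [28, 11, 15, 23]
enqueue(27) -> [28, 11, 15, 23, 27]
Final queue (front to back): [28, 11, 15, 23, 27]


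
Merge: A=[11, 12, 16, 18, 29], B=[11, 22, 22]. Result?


Compare heads, take smaller each step.
Merged: [11, 11, 12, 16, 18, 22, 22, 29]


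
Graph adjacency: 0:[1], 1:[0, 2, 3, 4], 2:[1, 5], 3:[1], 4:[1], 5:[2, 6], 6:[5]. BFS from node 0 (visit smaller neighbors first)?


BFS queue: start with [0]
Visit order: [0, 1, 2, 3, 4, 5, 6]


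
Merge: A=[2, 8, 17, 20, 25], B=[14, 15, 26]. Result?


Compare heads, take smaller each step.
Merged: [2, 8, 14, 15, 17, 20, 25, 26]


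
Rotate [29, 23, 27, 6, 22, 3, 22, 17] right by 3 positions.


Right rotate by 3: [3, 22, 17, 29, 23, 27, 6, 22]


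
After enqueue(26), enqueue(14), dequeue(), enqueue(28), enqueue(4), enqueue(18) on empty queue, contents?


enqueue(26) -> [26]
enqueue(14) -> [26, 14]
dequeue() returns 26 -> [14]
enqueue(28) -> [14, 28]
enqueue(4) -> [14, 28, 4]
enqueue(18) -> [14, 28, 4, 18]
Final queue (front to back): [14, 28, 4, 18]


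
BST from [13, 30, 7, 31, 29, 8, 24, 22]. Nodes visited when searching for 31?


BST root = 13
Search for 31: compare at each node
Path: [13, 30, 31]


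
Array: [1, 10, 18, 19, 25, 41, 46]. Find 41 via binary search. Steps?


Search for 41:
[0,6] mid=3 arr[3]=19
[4,6] mid=5 arr[5]=41
Total: 2 comparisons


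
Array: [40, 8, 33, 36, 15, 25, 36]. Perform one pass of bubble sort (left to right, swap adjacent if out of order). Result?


After one pass: [8, 33, 36, 15, 25, 36, 40]
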